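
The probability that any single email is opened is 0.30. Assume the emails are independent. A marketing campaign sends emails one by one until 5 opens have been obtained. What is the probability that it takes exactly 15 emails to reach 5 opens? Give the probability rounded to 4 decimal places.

0.0687

Y = trial on which the fifth success occurs; negative binomial, r=5, p=0.30.
P(Y=15) = C(14,4) · p^5 · (1−p)^10
= 1001 · 0.00243 · 0.028248 = 0.068710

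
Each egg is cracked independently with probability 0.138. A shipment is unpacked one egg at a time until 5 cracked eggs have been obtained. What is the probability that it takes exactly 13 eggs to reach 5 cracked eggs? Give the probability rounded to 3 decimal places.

0.008

Y = trial on which the fifth success occurs; negative binomial, r=5, p=0.138.
P(Y=13) = C(12,4) · p^5 · (1−p)^8
= 495 · 5.0049e-05 · 0.30483 = 0.00755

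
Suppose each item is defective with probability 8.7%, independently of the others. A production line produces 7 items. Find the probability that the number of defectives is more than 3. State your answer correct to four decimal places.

X ~ Binomial(7, 0.087); P(X ≥ 4) = Σ C(7,k) p^k (1−p)^(7−k) over k:
  k=4: C(7,4)·0.087^4·0.913^3 = 0.001526
  k=5: C(7,5)·0.087^5·0.913^2 = 0.000087
  k=6: C(7,6)·0.087^6·0.913^1 = 0.000003
  k=7: C(7,7)·0.087^7·0.913^0 = 0.000000
Total = 0.001616

0.0016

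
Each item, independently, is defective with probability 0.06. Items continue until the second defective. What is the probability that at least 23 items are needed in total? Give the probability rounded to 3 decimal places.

0.616

Needing more than 22 items ⇔ fewer than 2 successes in the first 22. With X ~ Binomial(22, 0.06), P(Y > 22) = P(X ≤ 1).
  k=0: C(22,0)·0.06^0·0.94^22 = 0.25634
  k=1: C(22,1)·0.06^1·0.94^21 = 0.35996
P(X ≤ 1) = 0.61630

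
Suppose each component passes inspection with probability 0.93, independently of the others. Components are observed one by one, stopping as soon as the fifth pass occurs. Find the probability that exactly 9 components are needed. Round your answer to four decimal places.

Y = trial on which the fifth success occurs; negative binomial, r=5, p=0.93.
P(Y=9) = C(8,4) · p^5 · (1−p)^4
= 70 · 0.69569 · 2.401e-05 = 0.001169

0.0012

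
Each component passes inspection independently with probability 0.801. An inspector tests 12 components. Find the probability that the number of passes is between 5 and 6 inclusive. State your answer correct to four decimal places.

X ~ Binomial(12, 0.801); P(5 ≤ X ≤ 6) = Σ C(12,k) p^k (1−p)^(12−k) over k:
  k=5: C(12,5)·0.801^5·0.199^7 = 0.003227
  k=6: C(12,6)·0.801^6·0.199^6 = 0.015156
Total = 0.018383

0.0184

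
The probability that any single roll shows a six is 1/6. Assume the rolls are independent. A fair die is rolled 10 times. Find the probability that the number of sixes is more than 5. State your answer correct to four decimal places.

0.0024

X ~ Binomial(10, 0.166667); P(X ≥ 6) = Σ C(10,k) p^k (1−p)^(10−k) over k:
  k=6: C(10,6)·0.166667^6·0.833333^4 = 0.002171
  k=7: C(10,7)·0.166667^7·0.833333^3 = 0.000248
  k=8: C(10,8)·0.166667^8·0.833333^2 = 0.000019
  k=9: C(10,9)·0.166667^9·0.833333^1 = 0.000001
  k=10: C(10,10)·0.166667^10·0.833333^0 = 0.000000
Total = 0.002438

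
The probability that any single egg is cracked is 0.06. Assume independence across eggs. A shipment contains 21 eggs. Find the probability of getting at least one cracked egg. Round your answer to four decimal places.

0.7273

P(at least one) = 1 − P(none) = 1 − (1 − 0.06)^21
= 1 − 0.272700 = 0.727300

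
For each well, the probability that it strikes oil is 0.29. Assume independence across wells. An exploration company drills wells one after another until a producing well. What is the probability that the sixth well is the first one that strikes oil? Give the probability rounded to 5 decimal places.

0.05232

Geometric (trials to first success), p = 0.29.
P(Y = 6) = (1−p)^5 · p = 0.18042 · 0.29 = 0.0523227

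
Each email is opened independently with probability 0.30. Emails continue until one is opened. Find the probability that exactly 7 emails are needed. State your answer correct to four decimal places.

Geometric (trials to first success), p = 0.30.
P(Y = 7) = (1−p)^6 · p = 0.11765 · 0.30 = 0.035295

0.0353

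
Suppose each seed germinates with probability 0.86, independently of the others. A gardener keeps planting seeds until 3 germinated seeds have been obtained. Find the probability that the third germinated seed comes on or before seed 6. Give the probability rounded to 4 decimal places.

Finishing within 6 seeds ⇔ at least 3 successes in the first 6. With X ~ Binomial(6, 0.86), P(Y ≤ 6) = 1 − P(X ≤ 2).
  k=0: C(6,0)·0.86^0·0.14^6 = 0.000008
  k=1: C(6,1)·0.86^1·0.14^5 = 0.000278
  k=2: C(6,2)·0.86^2·0.14^4 = 0.004262
1 − 0.004547 = 0.995453

0.9955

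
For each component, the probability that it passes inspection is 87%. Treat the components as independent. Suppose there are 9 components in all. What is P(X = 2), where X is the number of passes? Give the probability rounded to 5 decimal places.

X ~ Binomial(n=9, p=0.87).
P(X=2) = C(9,2) · p^2 · (1−p)^7
= 36 · 0.7569 · 6.2749e-07 = 0.0000171

0.00002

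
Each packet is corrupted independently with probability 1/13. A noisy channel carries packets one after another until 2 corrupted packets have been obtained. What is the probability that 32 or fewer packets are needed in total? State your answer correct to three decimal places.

Finishing within 32 packets ⇔ at least 2 successes in the first 32. With X ~ Binomial(32, 0.076923), P(Y ≤ 32) = 1 − P(X ≤ 1).
  k=0: C(32,0)·0.076923^0·0.923077^32 = 0.07720
  k=1: C(32,1)·0.076923^1·0.923077^31 = 0.20586
1 − 0.28306 = 0.71694

0.717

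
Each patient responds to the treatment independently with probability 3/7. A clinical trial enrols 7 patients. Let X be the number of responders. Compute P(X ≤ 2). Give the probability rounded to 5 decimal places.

X ~ Binomial(7, 0.428571); P(X ≤ 2) = Σ C(7,k) p^k (1−p)^(7−k) over k:
  k=0: C(7,0)·0.428571^0·0.571429^7 = 0.0198945
  k=1: C(7,1)·0.428571^1·0.571429^6 = 0.1044463
  k=2: C(7,2)·0.428571^2·0.571429^5 = 0.2350041
Total = 0.3593449

0.35934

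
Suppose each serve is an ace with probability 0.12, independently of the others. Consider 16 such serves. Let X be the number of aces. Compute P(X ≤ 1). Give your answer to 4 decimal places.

X ~ Binomial(16, 0.12); P(X ≤ 1) = Σ C(16,k) p^k (1−p)^(16−k) over k:
  k=0: C(16,0)·0.12^0·0.88^16 = 0.129337
  k=1: C(16,1)·0.12^1·0.88^15 = 0.282190
Total = 0.411527

0.4115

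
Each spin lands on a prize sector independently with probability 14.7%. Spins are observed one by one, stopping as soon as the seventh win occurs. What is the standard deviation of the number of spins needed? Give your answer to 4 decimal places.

Y = total spins until the seventh success; negative binomial with r=7, p=0.147.
SD(Y) = √[r(1−p)/p²] = √(276.320052) = 16.622877

16.6229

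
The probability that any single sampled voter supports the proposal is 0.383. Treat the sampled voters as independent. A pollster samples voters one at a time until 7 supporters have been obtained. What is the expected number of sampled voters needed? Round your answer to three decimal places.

Y = total sampled voters until the seventh success; negative binomial with r=7, p=0.383.
E[Y] = r / p = 7 / 0.383 = 18.27676

18.277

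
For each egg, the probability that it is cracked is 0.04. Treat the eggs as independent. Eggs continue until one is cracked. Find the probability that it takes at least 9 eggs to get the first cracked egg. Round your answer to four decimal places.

0.7214

Y = number of eggs to the first success; geometric, p = 0.04.
P(Y > 8) = P(first 8 all fail) = (1−p)^8 = 0.721390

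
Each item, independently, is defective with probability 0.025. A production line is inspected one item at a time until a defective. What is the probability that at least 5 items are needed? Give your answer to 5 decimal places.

0.90369

Y = number of items to the first success; geometric, p = 0.025.
P(Y > 4) = P(first 4 all fail) = (1−p)^4 = 0.9036879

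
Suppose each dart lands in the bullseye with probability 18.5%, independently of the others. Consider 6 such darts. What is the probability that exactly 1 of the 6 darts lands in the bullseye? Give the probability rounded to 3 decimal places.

X ~ Binomial(n=6, p=0.185).
P(X=1) = C(6,1) · p^1 · (1−p)^5
= 6 · 0.185 · 0.35957 = 0.39913

0.399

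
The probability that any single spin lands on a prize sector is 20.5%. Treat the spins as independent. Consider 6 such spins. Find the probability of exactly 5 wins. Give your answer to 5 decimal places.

0.00173

X ~ Binomial(n=6, p=0.205).
P(X=5) = C(6,5) · p^5 · (1−p)^1
= 6 · 0.00036205 · 0.795 = 0.0017270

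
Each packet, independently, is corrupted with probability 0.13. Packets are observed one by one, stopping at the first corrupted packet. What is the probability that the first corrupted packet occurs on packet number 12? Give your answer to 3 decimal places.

0.028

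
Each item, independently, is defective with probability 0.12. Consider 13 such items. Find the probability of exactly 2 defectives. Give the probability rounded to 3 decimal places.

0.275

X ~ Binomial(n=13, p=0.12).
P(X=2) = C(13,2) · p^2 · (1−p)^11
= 78 · 0.0144 · 0.24508 = 0.27527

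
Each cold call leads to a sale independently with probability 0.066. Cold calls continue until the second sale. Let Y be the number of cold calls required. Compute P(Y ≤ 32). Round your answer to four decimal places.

Finishing within 32 cold calls ⇔ at least 2 successes in the first 32. With X ~ Binomial(32, 0.066), P(Y ≤ 32) = 1 − P(X ≤ 1).
  k=0: C(32,0)·0.066^0·0.934^32 = 0.112486
  k=1: C(32,1)·0.066^1·0.934^31 = 0.254359
1 − 0.366845 = 0.633155

0.6332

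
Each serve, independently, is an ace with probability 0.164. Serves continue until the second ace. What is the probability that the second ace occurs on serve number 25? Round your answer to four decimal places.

Y = trial on which the second success occurs; negative binomial, r=2, p=0.164.
P(Y=25) = C(24,1) · p^2 · (1−p)^23
= 24 · 0.026896 · 0.016246 = 0.010487

0.0105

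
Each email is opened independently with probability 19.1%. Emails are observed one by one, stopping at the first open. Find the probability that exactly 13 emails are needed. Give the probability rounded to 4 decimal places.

Geometric (trials to first success), p = 0.191.
P(Y = 13) = (1−p)^12 · p = 0.078593 · 0.191 = 0.015011

0.0150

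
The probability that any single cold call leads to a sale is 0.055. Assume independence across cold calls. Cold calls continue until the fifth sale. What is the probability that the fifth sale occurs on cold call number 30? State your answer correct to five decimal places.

Y = trial on which the fifth success occurs; negative binomial, r=5, p=0.055.
P(Y=30) = C(29,4) · p^5 · (1−p)^25
= 23751 · 5.0328e-07 · 0.24311 = 0.0029060

0.00291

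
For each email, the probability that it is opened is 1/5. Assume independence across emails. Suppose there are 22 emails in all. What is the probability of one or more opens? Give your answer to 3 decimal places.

0.993

P(at least one) = 1 − P(none) = 1 − (1 − 0.20)^22
= 1 − 0.00738 = 0.99262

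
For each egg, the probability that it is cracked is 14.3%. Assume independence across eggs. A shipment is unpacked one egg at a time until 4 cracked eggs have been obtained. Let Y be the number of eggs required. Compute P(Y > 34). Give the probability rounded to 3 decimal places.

Needing more than 34 eggs ⇔ fewer than 4 successes in the first 34. With X ~ Binomial(34, 0.143), P(Y > 34) = P(X ≤ 3).
  k=0: C(34,0)·0.143^0·0.857^34 = 0.00526
  k=1: C(34,1)·0.143^1·0.857^33 = 0.02987
  k=2: C(34,2)·0.143^2·0.857^32 = 0.08223
  k=3: C(34,3)·0.143^3·0.857^31 = 0.14635
P(X ≤ 3) = 0.26371

0.264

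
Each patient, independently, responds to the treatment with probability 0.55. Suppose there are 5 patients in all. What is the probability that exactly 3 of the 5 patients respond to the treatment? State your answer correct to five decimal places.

X ~ Binomial(n=5, p=0.55).
P(X=3) = C(5,3) · p^3 · (1−p)^2
= 10 · 0.16637 · 0.2025 = 0.3369094

0.33691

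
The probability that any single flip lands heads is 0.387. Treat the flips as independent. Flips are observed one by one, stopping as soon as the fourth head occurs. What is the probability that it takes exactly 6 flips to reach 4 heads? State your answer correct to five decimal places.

Y = trial on which the fourth success occurs; negative binomial, r=4, p=0.387.
P(Y=6) = C(5,3) · p^4 · (1−p)^2
= 10 · 0.022431 · 0.37577 = 0.0842878

0.08429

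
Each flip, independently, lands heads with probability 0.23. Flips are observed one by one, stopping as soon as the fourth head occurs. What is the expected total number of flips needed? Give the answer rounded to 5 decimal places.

17.39130

Y = total flips until the fourth success; negative binomial with r=4, p=0.23.
E[Y] = r / p = 4 / 0.23 = 17.3913043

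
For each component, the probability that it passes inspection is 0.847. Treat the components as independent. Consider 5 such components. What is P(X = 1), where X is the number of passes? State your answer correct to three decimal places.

0.002

X ~ Binomial(n=5, p=0.847).
P(X=1) = C(5,1) · p^1 · (1−p)^4
= 5 · 0.847 · 0.00054798 = 0.00232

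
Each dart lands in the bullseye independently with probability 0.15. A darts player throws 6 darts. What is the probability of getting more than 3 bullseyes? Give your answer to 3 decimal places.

0.006

X ~ Binomial(6, 0.15); P(X ≥ 4) = Σ C(6,k) p^k (1−p)^(6−k) over k:
  k=4: C(6,4)·0.15^4·0.85^2 = 0.00549
  k=5: C(6,5)·0.15^5·0.85^1 = 0.00039
  k=6: C(6,6)·0.15^6·0.85^0 = 0.00001
Total = 0.00589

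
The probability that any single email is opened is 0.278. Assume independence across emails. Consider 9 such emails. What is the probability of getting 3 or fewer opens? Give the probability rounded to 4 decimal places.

0.7783

X ~ Binomial(9, 0.278); P(X ≤ 3) = Σ C(9,k) p^k (1−p)^(9−k) over k:
  k=0: C(9,0)·0.278^0·0.722^9 = 0.053313
  k=1: C(9,1)·0.278^1·0.722^8 = 0.184750
  k=2: C(9,2)·0.278^2·0.722^7 = 0.284546
  k=3: C(9,3)·0.278^3·0.722^6 = 0.255645
Total = 0.778254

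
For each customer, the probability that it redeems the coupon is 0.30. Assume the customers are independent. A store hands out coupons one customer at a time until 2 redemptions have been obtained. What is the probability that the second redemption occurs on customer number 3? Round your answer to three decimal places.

Y = trial on which the second success occurs; negative binomial, r=2, p=0.30.
P(Y=3) = C(2,1) · p^2 · (1−p)^1
= 2 · 0.09 · 0.7 = 0.12600

0.126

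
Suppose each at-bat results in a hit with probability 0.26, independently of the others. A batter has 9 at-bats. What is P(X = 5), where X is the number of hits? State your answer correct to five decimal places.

X ~ Binomial(n=9, p=0.26).
P(X=5) = C(9,5) · p^5 · (1−p)^4
= 126 · 0.0011881 · 0.29987 = 0.0448915

0.04489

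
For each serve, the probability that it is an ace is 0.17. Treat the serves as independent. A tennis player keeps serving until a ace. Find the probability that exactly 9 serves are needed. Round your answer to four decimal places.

Geometric (trials to first success), p = 0.17.
P(Y = 9) = (1−p)^8 · p = 0.22523 · 0.17 = 0.038289

0.0383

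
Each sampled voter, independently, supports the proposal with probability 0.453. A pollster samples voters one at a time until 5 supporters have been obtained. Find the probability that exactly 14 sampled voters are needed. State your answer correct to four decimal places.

Y = trial on which the fifth success occurs; negative binomial, r=5, p=0.453.
P(Y=14) = C(13,4) · p^5 · (1−p)^9
= 715 · 0.019076 · 0.0043842 = 0.059797

0.0598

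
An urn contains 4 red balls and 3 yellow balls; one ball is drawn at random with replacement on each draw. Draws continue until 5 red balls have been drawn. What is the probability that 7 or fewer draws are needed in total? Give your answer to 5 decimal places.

0.35934

Finishing within 7 draws ⇔ at least 5 successes in the first 7. With X ~ Binomial(7, 0.571429), P(Y ≤ 7) = 1 − P(X ≤ 4).
  k=0: C(7,0)·0.571429^0·0.428571^7 = 0.0026556
  k=1: C(7,1)·0.571429^1·0.428571^6 = 0.0247856
  k=2: C(7,2)·0.571429^2·0.428571^5 = 0.0991424
  k=3: C(7,3)·0.571429^3·0.428571^4 = 0.2203164
  k=4: C(7,4)·0.571429^4·0.428571^3 = 0.2937552
1 − 0.6406551 = 0.3593449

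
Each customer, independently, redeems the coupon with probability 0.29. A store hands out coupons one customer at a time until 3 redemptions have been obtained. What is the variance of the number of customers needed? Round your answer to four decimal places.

25.3270

Y = total customers until the third success; negative binomial with r=3, p=0.29.
Var(Y) = r(1−p)/p² = 3·0.71 / 0.29² = 25.326992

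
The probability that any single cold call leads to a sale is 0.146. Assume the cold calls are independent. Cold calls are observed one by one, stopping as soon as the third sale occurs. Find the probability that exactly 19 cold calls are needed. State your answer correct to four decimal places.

Y = trial on which the third success occurs; negative binomial, r=3, p=0.146.
P(Y=19) = C(18,2) · p^3 · (1−p)^16
= 153 · 0.0031121 · 0.080043 = 0.038113

0.0381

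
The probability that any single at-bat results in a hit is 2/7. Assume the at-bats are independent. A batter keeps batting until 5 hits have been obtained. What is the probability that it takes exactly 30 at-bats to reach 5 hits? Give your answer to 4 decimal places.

Y = trial on which the fifth success occurs; negative binomial, r=5, p=0.285714.
P(Y=30) = C(29,4) · p^5 · (1−p)^25
= 23751 · 0.001904 · 0.00022223 = 0.010049

0.0100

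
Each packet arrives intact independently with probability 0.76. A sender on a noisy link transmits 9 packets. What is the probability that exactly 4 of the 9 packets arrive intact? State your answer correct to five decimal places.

0.03347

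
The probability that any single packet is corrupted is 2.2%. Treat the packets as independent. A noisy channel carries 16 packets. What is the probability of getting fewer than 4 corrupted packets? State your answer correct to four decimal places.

0.9997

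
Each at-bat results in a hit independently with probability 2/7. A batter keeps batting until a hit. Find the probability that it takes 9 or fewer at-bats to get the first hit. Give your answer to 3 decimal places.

Y = number of at-bats to the first success; geometric, p = 0.285714.
P(Y ≤ 9) = 1 − (1−p)^9 = 1 − 0.04840 = 0.95160

0.952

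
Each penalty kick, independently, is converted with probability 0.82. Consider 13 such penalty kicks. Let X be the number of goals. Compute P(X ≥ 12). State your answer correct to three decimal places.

X ~ Binomial(13, 0.82); P(X ≥ 12) = Σ C(13,k) p^k (1−p)^(13−k) over k:
  k=12: C(13,12)·0.82^12·0.18^1 = 0.21626
  k=13: C(13,13)·0.82^13·0.18^0 = 0.07578
Total = 0.29205

0.292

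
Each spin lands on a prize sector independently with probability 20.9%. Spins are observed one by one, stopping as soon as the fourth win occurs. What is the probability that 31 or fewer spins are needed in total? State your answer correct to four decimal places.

0.9131

Finishing within 31 spins ⇔ at least 4 successes in the first 31. With X ~ Binomial(31, 0.209), P(Y ≤ 31) = 1 − P(X ≤ 3).
  k=0: C(31,0)·0.209^0·0.791^31 = 0.000697
  k=1: C(31,1)·0.209^1·0.791^30 = 0.005712
  k=2: C(31,2)·0.209^2·0.791^29 = 0.022639
  k=3: C(31,3)·0.209^3·0.791^28 = 0.057824
1 − 0.086873 = 0.913127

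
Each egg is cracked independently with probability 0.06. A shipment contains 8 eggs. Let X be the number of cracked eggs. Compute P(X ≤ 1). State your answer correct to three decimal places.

0.921

X ~ Binomial(8, 0.06); P(X ≤ 1) = Σ C(8,k) p^k (1−p)^(8−k) over k:
  k=0: C(8,0)·0.06^0·0.94^8 = 0.60957
  k=1: C(8,1)·0.06^1·0.94^7 = 0.31127
Total = 0.92084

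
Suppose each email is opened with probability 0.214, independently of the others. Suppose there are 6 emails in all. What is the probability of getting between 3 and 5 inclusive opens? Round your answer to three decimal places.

0.117

X ~ Binomial(6, 0.214); P(3 ≤ X ≤ 5) = Σ C(6,k) p^k (1−p)^(6−k) over k:
  k=3: C(6,3)·0.214^3·0.786^3 = 0.09518
  k=4: C(6,4)·0.214^4·0.786^2 = 0.01944
  k=5: C(6,5)·0.214^5·0.786^1 = 0.00212
Total = 0.11673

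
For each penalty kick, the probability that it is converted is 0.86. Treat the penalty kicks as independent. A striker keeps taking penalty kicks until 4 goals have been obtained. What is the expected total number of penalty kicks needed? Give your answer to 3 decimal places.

Y = total penalty kicks until the fourth success; negative binomial with r=4, p=0.86.
E[Y] = r / p = 4 / 0.86 = 4.65116

4.651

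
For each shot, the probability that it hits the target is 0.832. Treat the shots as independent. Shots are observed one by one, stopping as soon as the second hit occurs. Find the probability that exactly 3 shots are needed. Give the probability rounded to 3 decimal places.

Y = trial on which the second success occurs; negative binomial, r=2, p=0.832.
P(Y=3) = C(2,1) · p^2 · (1−p)^1
= 2 · 0.69222 · 0.168 = 0.23259

0.233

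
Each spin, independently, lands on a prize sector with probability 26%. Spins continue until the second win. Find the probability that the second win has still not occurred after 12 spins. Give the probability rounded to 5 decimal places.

0.14065

Needing more than 12 spins ⇔ fewer than 2 successes in the first 12. With X ~ Binomial(12, 0.26), P(Y > 12) = P(X ≤ 1).
  k=0: C(12,0)·0.26^0·0.74^12 = 0.0269638
  k=1: C(12,1)·0.26^1·0.74^11 = 0.1136851
P(X ≤ 1) = 0.1406489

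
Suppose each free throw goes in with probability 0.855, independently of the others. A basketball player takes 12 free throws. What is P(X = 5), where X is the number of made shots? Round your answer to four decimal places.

X ~ Binomial(n=12, p=0.855).
P(X=5) = C(12,5) · p^5 · (1−p)^7
= 792 · 0.45691 · 1.3476e-06 = 0.000488

0.0005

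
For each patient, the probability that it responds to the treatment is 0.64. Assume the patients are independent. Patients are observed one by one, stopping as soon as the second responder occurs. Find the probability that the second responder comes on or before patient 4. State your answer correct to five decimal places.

0.86376

Finishing within 4 patients ⇔ at least 2 successes in the first 4. With X ~ Binomial(4, 0.64), P(Y ≤ 4) = 1 − P(X ≤ 1).
  k=0: C(4,0)·0.64^0·0.36^4 = 0.0167962
  k=1: C(4,1)·0.64^1·0.36^3 = 0.1194394
1 − 0.1362355 = 0.8637645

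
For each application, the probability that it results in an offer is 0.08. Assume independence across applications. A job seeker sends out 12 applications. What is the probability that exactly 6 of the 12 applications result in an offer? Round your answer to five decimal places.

0.00015

X ~ Binomial(n=12, p=0.08).
P(X=6) = C(12,6) · p^6 · (1−p)^6
= 924 · 2.6214e-07 · 0.60636 = 0.0001469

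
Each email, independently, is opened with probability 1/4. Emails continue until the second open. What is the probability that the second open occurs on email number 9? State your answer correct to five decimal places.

Y = trial on which the second success occurs; negative binomial, r=2, p=0.25.
P(Y=9) = C(8,1) · p^2 · (1−p)^7
= 8 · 0.0625 · 0.13348 = 0.0667419

0.06674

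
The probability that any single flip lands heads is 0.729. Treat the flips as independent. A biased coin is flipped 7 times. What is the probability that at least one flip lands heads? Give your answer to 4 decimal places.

0.9999

P(at least one) = 1 − P(none) = 1 − (1 − 0.729)^7
= 1 − 0.000107 = 0.999893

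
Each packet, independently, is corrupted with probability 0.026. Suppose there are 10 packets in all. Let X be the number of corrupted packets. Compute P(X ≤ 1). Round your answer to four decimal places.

0.9735

X ~ Binomial(10, 0.026); P(X ≤ 1) = Σ C(10,k) p^k (1−p)^(10−k) over k:
  k=0: C(10,0)·0.026^0·0.974^10 = 0.768404
  k=1: C(10,1)·0.026^1·0.974^9 = 0.205118
Total = 0.973522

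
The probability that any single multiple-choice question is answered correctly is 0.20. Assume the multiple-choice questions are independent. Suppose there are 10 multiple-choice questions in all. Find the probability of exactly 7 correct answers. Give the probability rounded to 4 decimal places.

X ~ Binomial(n=10, p=0.20).
P(X=7) = C(10,7) · p^7 · (1−p)^3
= 120 · 1.28e-05 · 0.512 = 0.000786

0.0008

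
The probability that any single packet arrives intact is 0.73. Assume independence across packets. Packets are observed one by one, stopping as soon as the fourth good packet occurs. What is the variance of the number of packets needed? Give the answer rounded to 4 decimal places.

Y = total packets until the fourth success; negative binomial with r=4, p=0.73.
Var(Y) = r(1−p)/p² = 4·0.27 / 0.73² = 2.026647

2.0266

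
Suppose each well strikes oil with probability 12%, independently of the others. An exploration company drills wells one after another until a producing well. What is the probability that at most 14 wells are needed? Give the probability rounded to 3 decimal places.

0.833

Y = number of wells to the first success; geometric, p = 0.12.
P(Y ≤ 14) = 1 − (1−p)^14 = 1 − 0.16702 = 0.83298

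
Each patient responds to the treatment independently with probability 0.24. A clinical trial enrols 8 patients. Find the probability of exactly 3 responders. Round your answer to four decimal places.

0.1963

X ~ Binomial(n=8, p=0.24).
P(X=3) = C(8,3) · p^3 · (1−p)^5
= 56 · 0.013824 · 0.25355 = 0.196286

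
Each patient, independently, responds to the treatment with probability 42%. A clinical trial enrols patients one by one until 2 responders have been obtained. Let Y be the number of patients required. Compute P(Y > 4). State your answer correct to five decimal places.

Needing more than 4 patients ⇔ fewer than 2 successes in the first 4. With X ~ Binomial(4, 0.42), P(Y > 4) = P(X ≤ 1).
  k=0: C(4,0)·0.42^0·0.58^4 = 0.1131650
  k=1: C(4,1)·0.42^1·0.58^3 = 0.3277882
P(X ≤ 1) = 0.4409531

0.44095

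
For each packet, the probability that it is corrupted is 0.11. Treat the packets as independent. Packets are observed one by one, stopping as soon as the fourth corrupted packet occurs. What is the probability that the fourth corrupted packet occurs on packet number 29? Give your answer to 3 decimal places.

Y = trial on which the fourth success occurs; negative binomial, r=4, p=0.11.
P(Y=29) = C(28,3) · p^4 · (1−p)^25
= 3276 · 0.00014641 · 0.054294 = 0.02604

0.026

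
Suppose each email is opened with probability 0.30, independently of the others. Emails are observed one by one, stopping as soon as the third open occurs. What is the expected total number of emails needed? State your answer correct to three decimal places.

Y = total emails until the third success; negative binomial with r=3, p=0.30.
E[Y] = r / p = 3 / 0.30 = 10.00000

10.000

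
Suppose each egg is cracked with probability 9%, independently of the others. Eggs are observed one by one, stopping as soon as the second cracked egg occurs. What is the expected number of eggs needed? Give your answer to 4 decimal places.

22.2222

Y = total eggs until the second success; negative binomial with r=2, p=0.09.
E[Y] = r / p = 2 / 0.09 = 22.222222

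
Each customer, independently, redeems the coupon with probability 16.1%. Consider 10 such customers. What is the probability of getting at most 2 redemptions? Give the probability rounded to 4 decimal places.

0.7909

X ~ Binomial(10, 0.161); P(X ≤ 2) = Σ C(10,k) p^k (1−p)^(10−k) over k:
  k=0: C(10,0)·0.161^0·0.839^10 = 0.172830
  k=1: C(10,1)·0.161^1·0.839^9 = 0.331653
  k=2: C(10,2)·0.161^2·0.839^8 = 0.286391
Total = 0.790874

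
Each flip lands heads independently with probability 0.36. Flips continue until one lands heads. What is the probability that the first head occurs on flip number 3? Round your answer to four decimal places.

Geometric (trials to first success), p = 0.36.
P(Y = 3) = (1−p)^2 · p = 0.4096 · 0.36 = 0.147456

0.1475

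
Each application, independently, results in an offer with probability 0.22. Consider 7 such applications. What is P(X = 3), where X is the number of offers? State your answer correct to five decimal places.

0.13795

X ~ Binomial(n=7, p=0.22).
P(X=3) = C(7,3) · p^3 · (1−p)^4
= 35 · 0.010648 · 0.37015 = 0.1379477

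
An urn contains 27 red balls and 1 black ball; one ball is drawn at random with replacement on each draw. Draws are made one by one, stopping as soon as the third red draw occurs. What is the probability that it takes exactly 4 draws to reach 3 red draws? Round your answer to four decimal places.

0.0961

Y = trial on which the third success occurs; negative binomial, r=3, p=0.964286.
P(Y=4) = C(3,2) · p^3 · (1−p)^1
= 3 · 0.89664 · 0.035714 = 0.096068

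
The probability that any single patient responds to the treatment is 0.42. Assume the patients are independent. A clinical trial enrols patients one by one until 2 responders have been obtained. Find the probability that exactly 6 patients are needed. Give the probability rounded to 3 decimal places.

Y = trial on which the second success occurs; negative binomial, r=2, p=0.42.
P(Y=6) = C(5,1) · p^2 · (1−p)^4
= 5 · 0.1764 · 0.11316 = 0.09981

0.100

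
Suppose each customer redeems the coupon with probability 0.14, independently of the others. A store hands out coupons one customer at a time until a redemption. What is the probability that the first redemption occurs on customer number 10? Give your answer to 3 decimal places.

0.036

Geometric (trials to first success), p = 0.14.
P(Y = 10) = (1−p)^9 · p = 0.25733 · 0.14 = 0.03603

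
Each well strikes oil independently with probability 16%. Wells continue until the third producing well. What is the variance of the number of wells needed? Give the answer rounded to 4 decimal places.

Y = total wells until the third success; negative binomial with r=3, p=0.16.
Var(Y) = r(1−p)/p² = 3·0.84 / 0.16² = 98.437500

98.4375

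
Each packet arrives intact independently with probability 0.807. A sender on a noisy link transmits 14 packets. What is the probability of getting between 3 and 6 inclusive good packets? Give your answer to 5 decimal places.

X ~ Binomial(14, 0.807); P(3 ≤ X ≤ 6) = Σ C(14,k) p^k (1−p)^(14−k) over k:
  k=3: C(14,3)·0.807^3·0.193^11 = 0.0000026
  k=4: C(14,4)·0.807^4·0.193^10 = 0.0000304
  k=5: C(14,5)·0.807^5·0.193^9 = 0.0002546
  k=6: C(14,6)·0.807^6·0.193^8 = 0.0015968
Total = 0.0018845

0.00188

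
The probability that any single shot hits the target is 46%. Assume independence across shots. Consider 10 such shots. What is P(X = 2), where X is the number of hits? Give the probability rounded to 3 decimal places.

X ~ Binomial(n=10, p=0.46).
P(X=2) = C(10,2) · p^2 · (1−p)^8
= 45 · 0.2116 · 0.0072302 = 0.06885

0.069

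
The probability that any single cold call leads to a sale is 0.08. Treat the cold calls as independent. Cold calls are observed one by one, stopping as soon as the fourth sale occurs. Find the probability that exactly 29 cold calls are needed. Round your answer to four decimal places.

0.0167

Y = trial on which the fourth success occurs; negative binomial, r=4, p=0.08.
P(Y=29) = C(28,3) · p^4 · (1−p)^25
= 3276 · 4.096e-05 · 0.12436 = 0.016688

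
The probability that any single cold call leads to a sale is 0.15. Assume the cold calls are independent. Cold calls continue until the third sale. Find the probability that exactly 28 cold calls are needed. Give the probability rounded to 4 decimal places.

0.0204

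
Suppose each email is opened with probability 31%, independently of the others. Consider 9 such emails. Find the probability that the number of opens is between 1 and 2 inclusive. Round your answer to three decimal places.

0.401

X ~ Binomial(9, 0.31); P(1 ≤ X ≤ 2) = Σ C(9,k) p^k (1−p)^(9−k) over k:
  k=1: C(9,1)·0.31^1·0.69^8 = 0.14335
  k=2: C(9,2)·0.31^2·0.69^7 = 0.25761
Total = 0.40096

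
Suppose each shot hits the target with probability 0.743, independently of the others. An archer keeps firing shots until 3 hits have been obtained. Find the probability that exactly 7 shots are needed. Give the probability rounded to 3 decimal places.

Y = trial on which the third success occurs; negative binomial, r=3, p=0.743.
P(Y=7) = C(6,2) · p^3 · (1−p)^4
= 15 · 0.41017 · 0.0043625 = 0.02684

0.027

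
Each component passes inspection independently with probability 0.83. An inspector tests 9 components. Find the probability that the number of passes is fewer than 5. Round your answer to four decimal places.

0.0098

X ~ Binomial(9, 0.83); P(X ≤ 4) = Σ C(9,k) p^k (1−p)^(9−k) over k:
  k=0: C(9,0)·0.83^0·0.17^9 = 0.000000
  k=1: C(9,1)·0.83^1·0.17^8 = 0.000005
  k=2: C(9,2)·0.83^2·0.17^7 = 0.000102
  k=3: C(9,3)·0.83^3·0.17^6 = 0.001159
  k=4: C(9,4)·0.83^4·0.17^5 = 0.008490
Total = 0.009757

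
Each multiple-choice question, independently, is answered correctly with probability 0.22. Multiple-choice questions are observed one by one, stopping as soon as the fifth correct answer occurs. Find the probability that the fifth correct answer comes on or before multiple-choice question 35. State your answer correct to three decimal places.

0.910

Finishing within 35 multiple-choice questions ⇔ at least 5 successes in the first 35. With X ~ Binomial(35, 0.22), P(Y ≤ 35) = 1 − P(X ≤ 4).
  k=0: C(35,0)·0.22^0·0.78^35 = 0.00017
  k=1: C(35,1)·0.22^1·0.78^34 = 0.00165
  k=2: C(35,2)·0.22^2·0.78^33 = 0.00792
  k=3: C(35,3)·0.22^3·0.78^32 = 0.02456
  k=4: C(35,4)·0.22^4·0.78^31 = 0.05541
1 − 0.08971 = 0.91029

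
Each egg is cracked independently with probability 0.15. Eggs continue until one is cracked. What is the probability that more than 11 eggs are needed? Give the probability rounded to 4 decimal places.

0.1673

Y = number of eggs to the first success; geometric, p = 0.15.
P(Y > 11) = P(first 11 all fail) = (1−p)^11 = 0.167343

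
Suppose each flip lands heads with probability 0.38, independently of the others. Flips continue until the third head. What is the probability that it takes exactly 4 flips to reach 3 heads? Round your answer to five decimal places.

0.10206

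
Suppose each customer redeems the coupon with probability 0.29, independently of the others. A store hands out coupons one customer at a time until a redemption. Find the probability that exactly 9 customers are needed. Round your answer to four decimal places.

0.0187

Geometric (trials to first success), p = 0.29.
P(Y = 9) = (1−p)^8 · p = 0.064575 · 0.29 = 0.018727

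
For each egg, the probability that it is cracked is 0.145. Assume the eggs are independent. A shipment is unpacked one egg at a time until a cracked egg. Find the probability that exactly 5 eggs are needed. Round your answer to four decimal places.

0.0775

Geometric (trials to first success), p = 0.145.
P(Y = 5) = (1−p)^4 · p = 0.5344 · 0.145 = 0.077488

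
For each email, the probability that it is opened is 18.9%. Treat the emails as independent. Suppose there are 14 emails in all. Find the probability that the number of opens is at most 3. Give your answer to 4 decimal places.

0.7354

X ~ Binomial(14, 0.189); P(X ≤ 3) = Σ C(14,k) p^k (1−p)^(14−k) over k:
  k=0: C(14,0)·0.189^0·0.811^14 = 0.053247
  k=1: C(14,1)·0.189^1·0.811^13 = 0.173724
  k=2: C(14,2)·0.189^2·0.811^12 = 0.263157
  k=3: C(14,3)·0.189^3·0.811^11 = 0.245311
Total = 0.735439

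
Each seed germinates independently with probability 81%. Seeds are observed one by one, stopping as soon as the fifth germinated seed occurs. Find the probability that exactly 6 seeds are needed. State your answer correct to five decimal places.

0.33124

Y = trial on which the fifth success occurs; negative binomial, r=5, p=0.81.
P(Y=6) = C(5,4) · p^5 · (1−p)^1
= 5 · 0.34868 · 0.19 = 0.3312445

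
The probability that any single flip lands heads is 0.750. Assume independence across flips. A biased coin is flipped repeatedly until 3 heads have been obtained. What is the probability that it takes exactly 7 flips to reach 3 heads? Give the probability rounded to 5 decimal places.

0.02472

Y = trial on which the third success occurs; negative binomial, r=3, p=0.75.
P(Y=7) = C(6,2) · p^3 · (1−p)^4
= 15 · 0.42188 · 0.0039062 = 0.0247192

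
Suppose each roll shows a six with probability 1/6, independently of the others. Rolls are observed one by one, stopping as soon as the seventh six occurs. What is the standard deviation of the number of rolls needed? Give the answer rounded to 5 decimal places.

14.49138

Y = total rolls until the seventh success; negative binomial with r=7, p=0.166667.
SD(Y) = √[r(1−p)/p²] = √(210.0000000) = 14.4913767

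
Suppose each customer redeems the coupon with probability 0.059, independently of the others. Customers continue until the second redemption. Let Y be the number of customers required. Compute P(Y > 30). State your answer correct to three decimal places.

Needing more than 30 customers ⇔ fewer than 2 successes in the first 30. With X ~ Binomial(30, 0.059), P(Y > 30) = P(X ≤ 1).
  k=0: C(30,0)·0.059^0·0.941^30 = 0.16132
  k=1: C(30,1)·0.059^1·0.941^29 = 0.30344
P(X ≤ 1) = 0.46476

0.465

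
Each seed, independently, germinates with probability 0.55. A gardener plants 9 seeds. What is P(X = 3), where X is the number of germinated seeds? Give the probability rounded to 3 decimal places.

0.116

X ~ Binomial(n=9, p=0.55).
P(X=3) = C(9,3) · p^3 · (1−p)^6
= 84 · 0.16637 · 0.0083038 = 0.11605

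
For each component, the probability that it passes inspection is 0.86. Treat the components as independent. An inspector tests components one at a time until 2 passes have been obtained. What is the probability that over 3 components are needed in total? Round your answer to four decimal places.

Needing more than 3 components ⇔ fewer than 2 successes in the first 3. With X ~ Binomial(3, 0.86), P(Y > 3) = P(X ≤ 1).
  k=0: C(3,0)·0.86^0·0.14^3 = 0.002744
  k=1: C(3,1)·0.86^1·0.14^2 = 0.050568
P(X ≤ 1) = 0.053312

0.0533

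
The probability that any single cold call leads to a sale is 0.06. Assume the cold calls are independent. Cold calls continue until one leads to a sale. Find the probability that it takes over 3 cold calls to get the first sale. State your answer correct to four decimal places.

Y = number of cold calls to the first success; geometric, p = 0.06.
P(Y > 3) = P(first 3 all fail) = (1−p)^3 = 0.830584

0.8306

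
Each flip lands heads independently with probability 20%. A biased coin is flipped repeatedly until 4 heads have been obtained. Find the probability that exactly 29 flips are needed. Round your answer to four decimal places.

Y = trial on which the fourth success occurs; negative binomial, r=4, p=0.20.
P(Y=29) = C(28,3) · p^4 · (1−p)^25
= 3276 · 0.0016 · 0.0037779 = 0.019802

0.0198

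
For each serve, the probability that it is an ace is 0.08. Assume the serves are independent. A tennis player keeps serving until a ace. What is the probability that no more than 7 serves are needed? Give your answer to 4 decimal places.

0.4422

Y = number of serves to the first success; geometric, p = 0.08.
P(Y ≤ 7) = 1 − (1−p)^7 = 1 − 0.557847 = 0.442153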